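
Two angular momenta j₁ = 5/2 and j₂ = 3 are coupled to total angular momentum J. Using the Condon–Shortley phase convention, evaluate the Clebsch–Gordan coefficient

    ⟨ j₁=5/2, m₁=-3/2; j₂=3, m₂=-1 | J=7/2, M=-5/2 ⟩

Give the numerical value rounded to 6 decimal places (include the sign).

-0.398410  (= −√(10/63))

√[8·2!3!4!/10! · 1!4!2!4!1!6!] = √(18432/35)
  +(−1)^1/∏(1,1,3,1,0,3)! = -1/36  (running -1/36)
  +(−1)^2/∏(2,0,2,0,1,4)! = 1/96  (running -5/288)
⟨..|..⟩ = √(18432/35)·(-5/288) = -0.398410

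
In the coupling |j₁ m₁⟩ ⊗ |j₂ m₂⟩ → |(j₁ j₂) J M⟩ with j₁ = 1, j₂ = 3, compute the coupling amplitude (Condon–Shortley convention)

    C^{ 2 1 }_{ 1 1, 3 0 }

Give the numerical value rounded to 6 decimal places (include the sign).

+0.377964  (= +√(1/7))

√[5·2!0!4!/7! · 2!0!3!3!3!1!] = √(144/7)
  +(−1)^0/∏(0,2,0,3,0,1)! = 1/12  (running 1/12)
⟨..|..⟩ = √(144/7)·(1/12) = +0.377964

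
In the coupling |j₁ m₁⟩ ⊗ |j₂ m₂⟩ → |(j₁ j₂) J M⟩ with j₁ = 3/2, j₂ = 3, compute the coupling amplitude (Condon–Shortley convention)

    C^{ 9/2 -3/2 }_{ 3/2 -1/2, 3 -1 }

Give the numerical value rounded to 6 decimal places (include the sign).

triangle: 0!×3!×6!/10! = 4320/3628800
(j±m)!: 1!×2!×2!×4!×3!×6! = 414720
prefactor² = (2J+1)×Δ×N² = 34560/7
  k=0: +1/(0!×0!×2!×2!×1!×4!) = 1/96
Σ = 1/96  ⇒  CG² = 34560/7×1/96² = 15/28
CG = +√(15/28) = +0.731925

+0.731925  (= +√(15/28))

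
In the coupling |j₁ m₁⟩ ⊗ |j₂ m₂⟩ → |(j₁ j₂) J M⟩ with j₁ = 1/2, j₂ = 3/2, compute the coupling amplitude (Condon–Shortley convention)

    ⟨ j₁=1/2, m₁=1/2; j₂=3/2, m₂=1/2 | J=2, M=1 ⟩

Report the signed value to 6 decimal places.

+√(3/4) ≈ +0.866025

√[5·0!1!3!/5! · 1!0!2!1!3!1!] = √(3)
  +(−1)^0/∏(0,0,0,2,1,1)! = 1/2  (running 1/2)
⟨..|..⟩ = √(3)·(1/2) = +0.866025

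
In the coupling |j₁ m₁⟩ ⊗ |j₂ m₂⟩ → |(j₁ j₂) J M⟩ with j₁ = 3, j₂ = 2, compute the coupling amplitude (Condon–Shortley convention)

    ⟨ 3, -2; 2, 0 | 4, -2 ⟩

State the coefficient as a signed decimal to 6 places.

-0.585540  (= −√(12/35))

triangle: 1!*5!*3!/10! = 720/3628800
(j±m)!: 1!*5!*2!*2!*2!*6! = 691200
prefactor² = (2J+1)*Δ*N² = 8640/7
  k=0: +1/(0!*1!*5!*2!*0!*1!) = 1/240
  k=1: −1/(1!*0!*4!*1!*1!*2!) = -1/48
Σ = -1/60  ⇒  CG² = 8640/7*(-1/60)² = 12/35
CG = −√(12/35) = -0.585540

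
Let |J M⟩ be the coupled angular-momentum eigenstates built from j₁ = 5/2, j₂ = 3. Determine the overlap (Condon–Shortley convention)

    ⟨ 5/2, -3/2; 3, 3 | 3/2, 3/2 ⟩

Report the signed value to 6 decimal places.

+√(3/14) = +0.462910

triangle: 4!×1!×2!/8! = 48/40320
(j±m)!: 1!×4!×6!×0!×3!×0! = 103680
prefactor² = (2J+1)×Δ×N² = 3456/7
  k=4: +1/(4!×0!×0!×2!×1!×0!) = 1/48
Σ = 1/48  ⇒  CG² = 3456/7×1/48² = 3/14
CG = +√(3/14) = +0.462910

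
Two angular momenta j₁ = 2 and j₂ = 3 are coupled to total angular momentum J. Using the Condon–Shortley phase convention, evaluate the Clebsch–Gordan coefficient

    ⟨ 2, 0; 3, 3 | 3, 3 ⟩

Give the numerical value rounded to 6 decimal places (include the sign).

j₁+j₂−J=2  J+j₁−j₂=2  J−j₁+j₂=4  j₁+j₂+J+1=9
(j₁±m₁, j₂±m₂, J±M) = (2,2,6,0,6,0)
P² = 3840
sum k=2..2:
  [2] +1/96 = 1/96
S = 1/96
C² = P²·S² = 5/12 ; C = +0.645497

+0.645497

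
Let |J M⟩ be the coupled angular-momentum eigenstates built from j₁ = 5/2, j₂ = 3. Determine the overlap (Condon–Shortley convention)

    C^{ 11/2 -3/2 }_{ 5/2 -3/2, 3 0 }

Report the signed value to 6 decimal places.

+√(10/33) ≈ +0.550482

√[12·0!5!6!/12! · 1!4!3!3!4!7!] = √(2488320/11)
  +(−1)^0/∏(0,0,4,3,1,3)! = 1/864  (running 1/864)
⟨..|..⟩ = √(2488320/11)·(1/864) = +0.550482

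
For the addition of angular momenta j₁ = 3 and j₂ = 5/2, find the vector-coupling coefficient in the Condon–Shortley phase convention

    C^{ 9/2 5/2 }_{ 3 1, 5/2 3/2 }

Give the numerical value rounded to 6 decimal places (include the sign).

j₁+j₂−J=1  J+j₁−j₂=5  J−j₁+j₂=4  j₁+j₂+J+1=11
(j₁±m₁, j₂±m₂, J±M) = (4,2,4,1,7,2)
P² = 92160/11
sum k=0..1:
  [0] +1/288 = 1/288
  [1] −1/144 = -1/144
S = -1/288
C² = P²·S² = 10/99 ; C = -0.317821

−√(10/99) = -0.317821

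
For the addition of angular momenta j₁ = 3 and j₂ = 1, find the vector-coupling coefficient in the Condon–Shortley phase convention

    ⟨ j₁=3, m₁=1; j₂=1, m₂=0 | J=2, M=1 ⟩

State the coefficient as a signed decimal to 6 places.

-0.617213  (= −√(8/21))

triangle: 2!×4!×0!/7! = 48/5040
(j±m)!: 4!×2!×1!×1!×3!×1! = 288
prefactor² = (2J+1)×Δ×N² = 96/7
  k=1: −1/(1!×1!×1!×0!×3!×0!) = -1/6
Σ = -1/6  ⇒  CG² = 96/7×(-1/6)² = 8/21
CG = −√(8/21) = -0.617213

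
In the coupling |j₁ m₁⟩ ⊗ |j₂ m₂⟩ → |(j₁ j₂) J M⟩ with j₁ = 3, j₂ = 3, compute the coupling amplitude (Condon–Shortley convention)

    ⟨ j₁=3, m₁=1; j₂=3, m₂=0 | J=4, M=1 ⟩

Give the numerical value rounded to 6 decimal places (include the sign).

j₁+j₂−J=2  J+j₁−j₂=4  J−j₁+j₂=4  j₁+j₂+J+1=11
(j₁±m₁, j₂±m₂, J±M) = (4,2,3,3,5,3)
P² = 124416/385
sum k=0..2:
  [0] +1/48 = 1/48
  [1] −1/24 = -1/24
  [2] +1/288 = 1/288
S = -5/288
C² = P²·S² = 15/154 ; C = -0.312094

−√(15/154) = -0.312094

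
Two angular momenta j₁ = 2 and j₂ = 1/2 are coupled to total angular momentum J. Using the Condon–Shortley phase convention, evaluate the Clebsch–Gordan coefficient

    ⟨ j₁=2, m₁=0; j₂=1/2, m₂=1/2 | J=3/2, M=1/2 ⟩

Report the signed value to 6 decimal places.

-0.632456  (= −√(2/5))

√[4·1!3!0!/5! · 2!2!1!0!2!1!] = √(8/5)
  +(−1)^1/∏(1,0,1,0,2,0)! = -1/2  (running -1/2)
⟨..|..⟩ = √(8/5)·(-1/2) = -0.632456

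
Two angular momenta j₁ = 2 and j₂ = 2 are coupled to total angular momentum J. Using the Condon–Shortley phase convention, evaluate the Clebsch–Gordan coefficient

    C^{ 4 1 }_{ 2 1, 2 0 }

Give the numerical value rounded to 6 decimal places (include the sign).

+√(3/7) = +0.654654

√[9·0!4!4!/9! · 3!1!2!2!5!3!] = √(1728/7)
  +(−1)^0/∏(0,0,1,2,3,2)! = 1/24  (running 1/24)
⟨..|..⟩ = √(1728/7)·(1/24) = +0.654654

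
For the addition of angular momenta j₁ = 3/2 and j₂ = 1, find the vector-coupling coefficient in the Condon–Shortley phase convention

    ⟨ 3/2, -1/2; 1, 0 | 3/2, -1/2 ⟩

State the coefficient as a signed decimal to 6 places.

−√(1/15) = -0.258199

j₁+j₂−J=1  J+j₁−j₂=2  J−j₁+j₂=1  j₁+j₂+J+1=5
(j₁±m₁, j₂±m₂, J±M) = (1,2,1,1,1,2)
P² = 4/15
sum k=0..1:
  [0] +1/2 = 1/2
  [1] −1/1 = -1
S = -1/2
C² = P²·S² = 1/15 ; C = -0.258199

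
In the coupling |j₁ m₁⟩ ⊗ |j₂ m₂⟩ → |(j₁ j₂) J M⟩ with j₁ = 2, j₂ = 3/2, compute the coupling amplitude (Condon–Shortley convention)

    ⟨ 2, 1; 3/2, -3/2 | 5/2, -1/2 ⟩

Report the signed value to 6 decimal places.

triangle: 1!*3!*2!/7! = 12/5040
(j±m)!: 3!*1!*0!*3!*2!*3! = 432
prefactor² = (2J+1)*Δ*N² = 216/35
  k=0: +1/(0!*1!*1!*0!*2!*2!) = 1/4
Σ = 1/4  ⇒  CG² = 216/35*1/4² = 27/70
CG = +√(27/70) = +0.621059

+0.621059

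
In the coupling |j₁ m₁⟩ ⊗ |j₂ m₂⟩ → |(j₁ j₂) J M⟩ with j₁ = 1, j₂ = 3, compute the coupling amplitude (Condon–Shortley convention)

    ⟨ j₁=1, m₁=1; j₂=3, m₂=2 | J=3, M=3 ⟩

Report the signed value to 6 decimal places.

j₁+j₂−J=1  J+j₁−j₂=1  J−j₁+j₂=5  j₁+j₂+J+1=8
(j₁±m₁, j₂±m₂, J±M) = (2,0,5,1,6,0)
P² = 3600
sum k=0..0:
  [0] +1/120 = 1/120
S = 1/120
C² = P²·S² = 1/4 ; C = +0.500000

+√(1/4) = +0.500000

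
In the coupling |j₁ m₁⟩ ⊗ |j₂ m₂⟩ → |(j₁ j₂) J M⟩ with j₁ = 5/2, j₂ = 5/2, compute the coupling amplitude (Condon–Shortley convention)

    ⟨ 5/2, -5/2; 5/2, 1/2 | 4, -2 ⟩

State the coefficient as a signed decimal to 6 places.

j₁+j₂−J=1  J+j₁−j₂=4  J−j₁+j₂=4  j₁+j₂+J+1=10
(j₁±m₁, j₂±m₂, J±M) = (0,5,3,2,2,6)
P² = 20736/7
sum k=1..1:
  [1] −1/96 = -1/96
S = -1/96
C² = P²·S² = 9/28 ; C = -0.566947

−√(9/28) = -0.566947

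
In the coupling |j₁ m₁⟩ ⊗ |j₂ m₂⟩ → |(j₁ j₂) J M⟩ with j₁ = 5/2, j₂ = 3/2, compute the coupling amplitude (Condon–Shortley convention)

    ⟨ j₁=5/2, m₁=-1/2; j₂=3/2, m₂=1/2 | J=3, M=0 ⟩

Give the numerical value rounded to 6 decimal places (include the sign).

−√(1/5) = -0.447214

triangle: 1!×4!×2!/8! = 48/40320
(j±m)!: 2!×3!×2!×1!×3!×3! = 864
prefactor² = (2J+1)×Δ×N² = 36/5
  k=0: +1/(0!×1!×3!×2!×1!×0!) = 1/12
  k=1: −1/(1!×0!×2!×1!×2!×1!) = -1/4
Σ = -1/6  ⇒  CG² = 36/5×(-1/6)² = 1/5
CG = −√(1/5) = -0.447214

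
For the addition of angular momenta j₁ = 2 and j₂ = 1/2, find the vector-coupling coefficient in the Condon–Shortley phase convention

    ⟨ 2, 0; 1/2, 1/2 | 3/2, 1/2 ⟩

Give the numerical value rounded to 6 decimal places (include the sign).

j₁+j₂−J=1  J+j₁−j₂=3  J−j₁+j₂=0  j₁+j₂+J+1=5
(j₁±m₁, j₂±m₂, J±M) = (2,2,1,0,2,1)
P² = 8/5
sum k=1..1:
  [1] −1/2 = -1/2
S = -1/2
C² = P²·S² = 2/5 ; C = -0.632456

−√(2/5) = -0.632456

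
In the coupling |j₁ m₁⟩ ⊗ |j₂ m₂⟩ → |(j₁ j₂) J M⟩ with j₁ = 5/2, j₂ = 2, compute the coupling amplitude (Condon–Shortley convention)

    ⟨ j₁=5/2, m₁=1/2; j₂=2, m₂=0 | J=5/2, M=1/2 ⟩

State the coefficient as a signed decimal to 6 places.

−√(8/35) = -0.478091

triangle: 2!×3!×2!/8! = 24/40320
(j±m)!: 3!×2!×2!×2!×3!×2! = 576
prefactor² = (2J+1)×Δ×N² = 72/35
  k=0: +1/(0!×2!×2!×2!×1!×0!) = 1/8
  k=1: −1/(1!×1!×1!×1!×2!×1!) = -1/2
  k=2: +1/(2!×0!×0!×0!×3!×2!) = 1/24
Σ = -1/3  ⇒  CG² = 72/35×(-1/3)² = 8/35
CG = −√(8/35) = -0.478091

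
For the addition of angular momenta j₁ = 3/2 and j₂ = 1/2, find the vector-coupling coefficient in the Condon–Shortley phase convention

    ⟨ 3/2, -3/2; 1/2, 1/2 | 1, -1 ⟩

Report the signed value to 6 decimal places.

√[3·1!2!0!/4! · 0!3!1!0!0!2!] = √(3)
  +(−1)^1/∏(1,0,2,0,0,0)! = -1/2  (running -1/2)
⟨..|..⟩ = √(3)·(-1/2) = -0.866025

−√(3/4) ≈ -0.866025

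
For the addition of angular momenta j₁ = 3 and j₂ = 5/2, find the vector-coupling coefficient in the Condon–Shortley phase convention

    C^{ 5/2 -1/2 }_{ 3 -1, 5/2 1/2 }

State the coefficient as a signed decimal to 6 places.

√[6·3!3!2!/9! · 2!4!3!2!2!3!] = √(288/35)
  +(−1)^1/∏(1,2,3,2,0,0)! = -1/24  (running -1/24)
  +(−1)^2/∏(2,1,2,1,1,1)! = 1/4  (running 5/24)
  +(−1)^3/∏(3,0,1,0,2,2)! = -1/24  (running 1/6)
⟨..|..⟩ = √(288/35)·(1/6) = +0.478091

+√(8/35) ≈ +0.478091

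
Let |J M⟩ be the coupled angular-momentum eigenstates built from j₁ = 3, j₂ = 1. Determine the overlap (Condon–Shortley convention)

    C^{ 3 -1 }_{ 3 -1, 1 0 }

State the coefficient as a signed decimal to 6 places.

−√(1/12) = -0.288675

j₁+j₂−J=1  J+j₁−j₂=5  J−j₁+j₂=1  j₁+j₂+J+1=8
(j₁±m₁, j₂±m₂, J±M) = (2,4,1,1,2,4)
P² = 48
sum k=0..1:
  [0] +1/24 = 1/24
  [1] −1/12 = -1/12
S = -1/24
C² = P²·S² = 1/12 ; C = -0.288675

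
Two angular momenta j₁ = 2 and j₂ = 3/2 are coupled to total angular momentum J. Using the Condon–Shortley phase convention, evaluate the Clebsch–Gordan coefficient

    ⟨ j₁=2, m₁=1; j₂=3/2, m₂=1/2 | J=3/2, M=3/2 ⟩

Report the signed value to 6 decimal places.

−√(2/5) ≈ -0.632456

√[4·2!2!1!/6! · 3!1!2!1!3!0!] = √(8/5)
  +(−1)^1/∏(1,1,0,1,2,0)! = -1/2  (running -1/2)
⟨..|..⟩ = √(8/5)·(-1/2) = -0.632456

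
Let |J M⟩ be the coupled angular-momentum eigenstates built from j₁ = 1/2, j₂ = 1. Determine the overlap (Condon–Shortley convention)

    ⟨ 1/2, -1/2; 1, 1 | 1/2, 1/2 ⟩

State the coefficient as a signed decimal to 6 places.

-0.816497  (= −√(2/3))

triangle: 1!×0!×1!/3! = 1/6
(j±m)!: 0!×1!×2!×0!×1!×0! = 2
prefactor² = (2J+1)×Δ×N² = 2/3
  k=1: −1/(1!×0!×0!×1!×0!×0!) = -1
Σ = -1  ⇒  CG² = 2/3×(-1)² = 2/3
CG = −√(2/3) = -0.816497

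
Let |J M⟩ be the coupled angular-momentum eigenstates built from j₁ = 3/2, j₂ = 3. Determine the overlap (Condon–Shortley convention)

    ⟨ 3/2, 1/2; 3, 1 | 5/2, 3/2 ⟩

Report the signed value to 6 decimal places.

−√(7/20) ≈ -0.591608

√[6·2!1!4!/8! · 2!1!4!2!4!1!] = √(576/35)
  +(−1)^0/∏(0,2,1,4,0,0)! = 1/48  (running 1/48)
  +(−1)^1/∏(1,1,0,3,1,1)! = -1/6  (running -7/48)
⟨..|..⟩ = √(576/35)·(-7/48) = -0.591608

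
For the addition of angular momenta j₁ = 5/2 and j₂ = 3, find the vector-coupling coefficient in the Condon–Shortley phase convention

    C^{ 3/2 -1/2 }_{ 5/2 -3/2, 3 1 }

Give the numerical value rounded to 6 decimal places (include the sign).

triangle: 4!×1!×2!/8! = 48/40320
(j±m)!: 1!×4!×4!×2!×1!×2! = 2304
prefactor² = (2J+1)×Δ×N² = 384/35
  k=3: −1/(3!×1!×1!×1!×0!×1!) = -1/6
  k=4: +1/(4!×0!×0!×0!×1!×2!) = 1/48
Σ = -7/48  ⇒  CG² = 384/35×(-7/48)² = 7/30
CG = −√(7/30) = -0.483046

-0.483046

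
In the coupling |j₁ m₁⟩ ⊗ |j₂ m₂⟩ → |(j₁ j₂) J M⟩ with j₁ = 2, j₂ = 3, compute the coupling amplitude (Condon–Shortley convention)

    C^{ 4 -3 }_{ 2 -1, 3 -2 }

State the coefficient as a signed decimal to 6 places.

+√(1/20) = +0.223607

triangle: 1!·3!·5!/10! = 720/3628800
(j±m)!: 1!·3!·1!·5!·1!·7! = 3628800
prefactor² = (2J+1)·Δ·N² = 6480
  k=0: +1/(0!·1!·3!·1!·0!·4!) = 1/144
  k=1: −1/(1!·0!·2!·0!·1!·5!) = -1/240
Σ = 1/360  ⇒  CG² = 6480·1/360² = 1/20
CG = +√(1/20) = +0.223607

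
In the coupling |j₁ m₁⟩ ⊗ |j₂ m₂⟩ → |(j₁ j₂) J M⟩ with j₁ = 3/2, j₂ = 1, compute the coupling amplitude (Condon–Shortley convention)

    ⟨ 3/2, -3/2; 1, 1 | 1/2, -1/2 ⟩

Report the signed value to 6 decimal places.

j₁+j₂−J=2  J+j₁−j₂=1  J−j₁+j₂=0  j₁+j₂+J+1=4
(j₁±m₁, j₂±m₂, J±M) = (0,3,2,0,0,1)
P² = 2
sum k=2..2:
  [2] +1/2 = 1/2
S = 1/2
C² = P²·S² = 1/2 ; C = +0.707107

+√(1/2) = +0.707107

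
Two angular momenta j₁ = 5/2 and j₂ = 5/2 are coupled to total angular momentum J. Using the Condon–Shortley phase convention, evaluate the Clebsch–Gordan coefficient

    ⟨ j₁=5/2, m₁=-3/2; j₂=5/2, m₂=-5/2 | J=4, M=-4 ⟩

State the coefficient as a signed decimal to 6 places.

+0.707107  (= +√(1/2))

√[9·1!4!4!/10! · 1!4!0!5!0!8!] = √(165888)
  +(−1)^0/∏(0,1,4,0,0,4)! = 1/576  (running 1/576)
⟨..|..⟩ = √(165888)·(1/576) = +0.707107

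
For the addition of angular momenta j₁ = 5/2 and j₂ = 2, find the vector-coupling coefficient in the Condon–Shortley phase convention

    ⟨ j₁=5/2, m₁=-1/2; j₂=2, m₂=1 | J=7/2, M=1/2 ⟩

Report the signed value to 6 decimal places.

triangle: 1!×4!×3!/9! = 144/362880
(j±m)!: 2!×3!×3!×1!×4!×3! = 10368
prefactor² = (2J+1)×Δ×N² = 1152/35
  k=0: +1/(0!×1!×3!×3!×1!×0!) = 1/36
  k=1: −1/(1!×0!×2!×2!×2!×1!) = -1/8
Σ = -7/72  ⇒  CG² = 1152/35×(-7/72)² = 14/45
CG = −√(14/45) = -0.557773

-0.557773  (= −√(14/45))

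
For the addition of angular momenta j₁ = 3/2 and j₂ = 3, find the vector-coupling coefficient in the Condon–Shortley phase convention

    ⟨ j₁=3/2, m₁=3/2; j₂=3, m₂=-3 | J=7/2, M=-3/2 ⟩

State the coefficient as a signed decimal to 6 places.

+0.308607

triangle: 1!*2!*5!/9! = 240/362880
(j±m)!: 3!*0!*0!*6!*2!*5! = 1036800
prefactor² = (2J+1)*Δ*N² = 38400/7
  k=0: +1/(0!*1!*0!*0!*2!*5!) = 1/240
Σ = 1/240  ⇒  CG² = 38400/7*1/240² = 2/21
CG = +√(2/21) = +0.308607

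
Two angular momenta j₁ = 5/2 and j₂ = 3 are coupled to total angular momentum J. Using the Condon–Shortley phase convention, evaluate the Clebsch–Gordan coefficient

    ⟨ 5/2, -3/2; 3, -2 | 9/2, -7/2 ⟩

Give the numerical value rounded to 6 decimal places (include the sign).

j₁+j₂−J=1  J+j₁−j₂=4  J−j₁+j₂=5  j₁+j₂+J+1=11
(j₁±m₁, j₂±m₂, J±M) = (1,4,1,5,1,8)
P² = 921600/11
sum k=0..1:
  [0] +1/576 = 1/576
  [1] −1/720 = -1/720
S = 1/2880
C² = P²·S² = 1/99 ; C = +0.100504

+√(1/99) ≈ +0.100504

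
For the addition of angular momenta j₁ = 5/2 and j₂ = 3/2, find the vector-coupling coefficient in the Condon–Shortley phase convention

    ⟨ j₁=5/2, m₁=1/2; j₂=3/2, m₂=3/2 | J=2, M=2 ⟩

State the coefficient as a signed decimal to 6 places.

+0.377964  (= +√(1/7))

√[5·2!3!1!/7! · 3!2!3!0!4!0!] = √(144/7)
  +(−1)^2/∏(2,0,0,1,3,0)! = 1/12  (running 1/12)
⟨..|..⟩ = √(144/7)·(1/12) = +0.377964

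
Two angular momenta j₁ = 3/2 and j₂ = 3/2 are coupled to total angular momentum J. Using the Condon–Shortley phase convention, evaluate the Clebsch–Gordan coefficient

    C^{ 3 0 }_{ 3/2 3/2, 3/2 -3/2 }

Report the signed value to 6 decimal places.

√[7·0!3!3!/7! · 3!0!0!3!3!3!] = √(324/5)
  +(−1)^0/∏(0,0,0,0,3,3)! = 1/36  (running 1/36)
⟨..|..⟩ = √(324/5)·(1/36) = +0.223607

+0.223607  (= +√(1/20))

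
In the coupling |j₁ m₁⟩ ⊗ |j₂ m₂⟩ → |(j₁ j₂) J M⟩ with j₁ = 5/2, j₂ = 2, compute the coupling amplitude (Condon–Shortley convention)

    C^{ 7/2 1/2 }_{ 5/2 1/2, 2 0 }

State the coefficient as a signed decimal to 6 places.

+0.195180  (= +√(4/105))

j₁+j₂−J=1  J+j₁−j₂=4  J−j₁+j₂=3  j₁+j₂+J+1=9
(j₁±m₁, j₂±m₂, J±M) = (3,2,2,2,4,3)
P² = 768/35
sum k=0..1:
  [0] +1/8 = 1/8
  [1] −1/12 = -1/12
S = 1/24
C² = P²·S² = 4/105 ; C = +0.195180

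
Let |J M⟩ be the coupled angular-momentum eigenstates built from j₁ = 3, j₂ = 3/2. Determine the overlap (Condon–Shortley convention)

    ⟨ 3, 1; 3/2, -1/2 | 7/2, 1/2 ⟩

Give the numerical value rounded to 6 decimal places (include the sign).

+√(2/7) ≈ +0.534522

√[8·1!5!2!/9! · 4!2!1!2!4!3!] = √(512/7)
  +(−1)^0/∏(0,1,2,1,3,1)! = 1/12  (running 1/12)
  +(−1)^1/∏(1,0,1,0,4,2)! = -1/48  (running 1/16)
⟨..|..⟩ = √(512/7)·(1/16) = +0.534522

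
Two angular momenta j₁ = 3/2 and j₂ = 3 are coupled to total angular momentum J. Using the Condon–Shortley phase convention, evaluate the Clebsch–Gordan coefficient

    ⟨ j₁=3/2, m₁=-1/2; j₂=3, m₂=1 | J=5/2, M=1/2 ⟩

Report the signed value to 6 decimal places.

-0.119523

triangle: 2!×1!×4!/8! = 48/40320
(j±m)!: 1!×2!×4!×2!×3!×2! = 1152
prefactor² = (2J+1)×Δ×N² = 288/35
  k=1: −1/(1!×1!×1!×3!×0!×1!) = -1/6
  k=2: +1/(2!×0!×0!×2!×1!×2!) = 1/8
Σ = -1/24  ⇒  CG² = 288/35×(-1/24)² = 1/70
CG = −√(1/70) = -0.119523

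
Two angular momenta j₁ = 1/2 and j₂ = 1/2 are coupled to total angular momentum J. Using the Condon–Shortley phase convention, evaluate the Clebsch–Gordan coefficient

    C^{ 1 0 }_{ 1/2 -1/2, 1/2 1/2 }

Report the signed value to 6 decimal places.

j₁+j₂−J=0  J+j₁−j₂=1  J−j₁+j₂=1  j₁+j₂+J+1=3
(j₁±m₁, j₂±m₂, J±M) = (0,1,1,0,1,1)
P² = 1/2
sum k=0..0:
  [0] +1/1 = 1
S = 1
C² = P²·S² = 1/2 ; C = +0.707107

+√(1/2) = +0.707107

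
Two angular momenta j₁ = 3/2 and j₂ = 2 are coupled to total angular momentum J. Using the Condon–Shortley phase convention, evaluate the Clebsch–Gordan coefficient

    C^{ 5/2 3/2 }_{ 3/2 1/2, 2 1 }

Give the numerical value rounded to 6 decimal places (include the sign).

√[6·1!2!3!/7! · 2!1!3!1!4!1!] = √(144/35)
  +(−1)^0/∏(0,1,1,3,1,0)! = 1/6  (running 1/6)
  +(−1)^1/∏(1,0,0,2,2,1)! = -1/4  (running -1/12)
⟨..|..⟩ = √(144/35)·(-1/12) = -0.169031

−√(1/35) = -0.169031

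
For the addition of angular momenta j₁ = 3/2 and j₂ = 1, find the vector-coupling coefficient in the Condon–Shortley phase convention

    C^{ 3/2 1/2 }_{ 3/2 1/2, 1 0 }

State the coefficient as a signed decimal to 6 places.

+√(1/15) = +0.258199

triangle: 1!*2!*1!/5! = 2/120
(j±m)!: 2!*1!*1!*1!*2!*1! = 4
prefactor² = (2J+1)*Δ*N² = 4/15
  k=0: +1/(0!*1!*1!*1!*1!*0!) = 1
  k=1: −1/(1!*0!*0!*0!*2!*1!) = -1/2
Σ = 1/2  ⇒  CG² = 4/15*1/2² = 1/15
CG = +√(1/15) = +0.258199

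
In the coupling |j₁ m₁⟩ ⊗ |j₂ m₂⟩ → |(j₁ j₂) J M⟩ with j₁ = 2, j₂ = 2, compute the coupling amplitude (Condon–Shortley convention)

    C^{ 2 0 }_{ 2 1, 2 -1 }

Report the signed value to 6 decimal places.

+0.267261  (= +√(1/14))

j₁+j₂−J=2  J+j₁−j₂=2  J−j₁+j₂=2  j₁+j₂+J+1=7
(j₁±m₁, j₂±m₂, J±M) = (3,1,1,3,2,2)
P² = 8/7
sum k=0..1:
  [0] +1/2 = 1/2
  [1] −1/4 = -1/4
S = 1/4
C² = P²·S² = 1/14 ; C = +0.267261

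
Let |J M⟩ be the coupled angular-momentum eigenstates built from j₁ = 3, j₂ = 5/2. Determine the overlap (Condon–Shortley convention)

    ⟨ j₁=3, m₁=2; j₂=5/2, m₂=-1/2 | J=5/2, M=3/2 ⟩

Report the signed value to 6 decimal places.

triangle: 3!×3!×2!/9! = 72/362880
(j±m)!: 5!×1!×2!×3!×4!×1! = 34560
prefactor² = (2J+1)×Δ×N² = 288/7
  k=0: +1/(0!×3!×1!×2!×2!×0!) = 1/24
  k=1: −1/(1!×2!×0!×1!×3!×1!) = -1/12
Σ = -1/24  ⇒  CG² = 288/7×(-1/24)² = 1/14
CG = −√(1/14) = -0.267261

-0.267261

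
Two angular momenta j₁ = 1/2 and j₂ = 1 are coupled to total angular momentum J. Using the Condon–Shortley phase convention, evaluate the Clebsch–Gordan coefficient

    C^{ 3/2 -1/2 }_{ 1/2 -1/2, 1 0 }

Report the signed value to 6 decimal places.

√[4·0!1!2!/4! · 0!1!1!1!1!2!] = √(2/3)
  +(−1)^0/∏(0,0,1,1,0,1)! = 1  (running 1)
⟨..|..⟩ = √(2/3)·(1) = +0.816497

+0.816497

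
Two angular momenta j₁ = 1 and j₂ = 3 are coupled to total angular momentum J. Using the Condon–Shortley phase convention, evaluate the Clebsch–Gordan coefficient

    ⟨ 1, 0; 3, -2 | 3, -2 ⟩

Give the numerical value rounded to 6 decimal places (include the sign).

+√(1/3) ≈ +0.577350

triangle: 1!*1!*5!/8! = 120/40320
(j±m)!: 1!*1!*1!*5!*1!*5! = 14400
prefactor² = (2J+1)*Δ*N² = 300
  k=0: +1/(0!*1!*1!*1!*0!*4!) = 1/24
  k=1: −1/(1!*0!*0!*0!*1!*5!) = -1/120
Σ = 1/30  ⇒  CG² = 300*1/30² = 1/3
CG = +√(1/3) = +0.577350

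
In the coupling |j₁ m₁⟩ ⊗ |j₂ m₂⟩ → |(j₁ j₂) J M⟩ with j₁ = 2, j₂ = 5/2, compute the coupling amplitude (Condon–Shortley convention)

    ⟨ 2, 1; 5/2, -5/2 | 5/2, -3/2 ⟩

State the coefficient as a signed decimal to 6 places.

+0.654654  (= +√(3/7))

j₁+j₂−J=2  J+j₁−j₂=2  J−j₁+j₂=3  j₁+j₂+J+1=8
(j₁±m₁, j₂±m₂, J±M) = (3,1,0,5,1,4)
P² = 432/7
sum k=0..0:
  [0] +1/12 = 1/12
S = 1/12
C² = P²·S² = 3/7 ; C = +0.654654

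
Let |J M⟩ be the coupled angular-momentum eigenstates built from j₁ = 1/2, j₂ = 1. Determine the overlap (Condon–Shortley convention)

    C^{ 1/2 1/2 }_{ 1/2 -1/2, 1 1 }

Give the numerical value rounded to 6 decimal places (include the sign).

-0.816497

j₁+j₂−J=1  J+j₁−j₂=0  J−j₁+j₂=1  j₁+j₂+J+1=3
(j₁±m₁, j₂±m₂, J±M) = (0,1,2,0,1,0)
P² = 2/3
sum k=1..1:
  [1] −1/1 = -1
S = -1
C² = P²·S² = 2/3 ; C = -0.816497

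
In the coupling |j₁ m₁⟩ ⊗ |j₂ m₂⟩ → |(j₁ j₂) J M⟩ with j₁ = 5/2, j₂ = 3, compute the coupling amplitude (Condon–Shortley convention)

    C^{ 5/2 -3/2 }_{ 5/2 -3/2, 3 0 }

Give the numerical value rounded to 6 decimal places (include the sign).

+0.483046

j₁+j₂−J=3  J+j₁−j₂=2  J−j₁+j₂=3  j₁+j₂+J+1=9
(j₁±m₁, j₂±m₂, J±M) = (1,4,3,3,1,4)
P² = 864/35
sum k=2..3:
  [2] +1/8 = 1/8
  [3] −1/36 = -1/36
S = 7/72
C² = P²·S² = 7/30 ; C = +0.483046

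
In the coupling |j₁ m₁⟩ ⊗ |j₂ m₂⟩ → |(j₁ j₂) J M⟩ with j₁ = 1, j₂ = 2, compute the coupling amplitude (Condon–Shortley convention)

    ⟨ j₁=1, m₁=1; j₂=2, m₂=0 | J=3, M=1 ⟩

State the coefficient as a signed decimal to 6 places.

√[7·0!2!4!/7! · 2!0!2!2!4!2!] = √(128/5)
  +(−1)^0/∏(0,0,0,2,2,2)! = 1/8  (running 1/8)
⟨..|..⟩ = √(128/5)·(1/8) = +0.632456

+√(2/5) = +0.632456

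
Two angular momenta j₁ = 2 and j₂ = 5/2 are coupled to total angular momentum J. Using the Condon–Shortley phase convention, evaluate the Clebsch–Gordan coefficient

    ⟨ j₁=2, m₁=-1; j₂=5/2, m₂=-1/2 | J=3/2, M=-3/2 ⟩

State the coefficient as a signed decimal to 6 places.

+0.507093  (= +√(9/35))

√[4·3!1!2!/7! · 1!3!2!3!0!3!] = √(144/35)
  +(−1)^2/∏(2,1,1,0,0,2)! = 1/4  (running 1/4)
⟨..|..⟩ = √(144/35)·(1/4) = +0.507093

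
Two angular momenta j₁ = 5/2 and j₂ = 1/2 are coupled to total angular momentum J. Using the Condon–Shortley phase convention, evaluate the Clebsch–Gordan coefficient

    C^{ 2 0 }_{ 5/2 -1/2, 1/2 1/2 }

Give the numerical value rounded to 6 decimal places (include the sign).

−√(1/2) = -0.707107

triangle: 1!×4!×0!/6! = 24/720
(j±m)!: 2!×3!×1!×0!×2!×2! = 48
prefactor² = (2J+1)×Δ×N² = 8
  k=1: −1/(1!×0!×2!×0!×2!×0!) = -1/4
Σ = -1/4  ⇒  CG² = 8×(-1/4)² = 1/2
CG = −√(1/2) = -0.707107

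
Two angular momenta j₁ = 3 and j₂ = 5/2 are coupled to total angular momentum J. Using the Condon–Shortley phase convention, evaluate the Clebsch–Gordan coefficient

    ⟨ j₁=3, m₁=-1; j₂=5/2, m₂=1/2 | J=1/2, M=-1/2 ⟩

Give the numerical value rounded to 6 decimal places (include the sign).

−√(4/21) = -0.436436

triangle: 5!*1!*0!/7! = 120/5040
(j±m)!: 2!*4!*3!*2!*0!*1! = 576
prefactor² = (2J+1)*Δ*N² = 192/7
  k=3: −1/(3!*2!*1!*0!*0!*0!) = -1/12
Σ = -1/12  ⇒  CG² = 192/7*(-1/12)² = 4/21
CG = −√(4/21) = -0.436436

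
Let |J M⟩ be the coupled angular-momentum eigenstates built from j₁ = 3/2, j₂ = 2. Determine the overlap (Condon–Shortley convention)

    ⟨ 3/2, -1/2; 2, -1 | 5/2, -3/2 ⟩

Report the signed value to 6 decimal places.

triangle: 1!·2!·3!/7! = 12/5040
(j±m)!: 1!·2!·1!·3!·1!·4! = 288
prefactor² = (2J+1)·Δ·N² = 144/35
  k=0: +1/(0!·1!·2!·1!·0!·2!) = 1/4
  k=1: −1/(1!·0!·1!·0!·1!·3!) = -1/6
Σ = 1/12  ⇒  CG² = 144/35·1/12² = 1/35
CG = +√(1/35) = +0.169031

+0.169031  (= +√(1/35))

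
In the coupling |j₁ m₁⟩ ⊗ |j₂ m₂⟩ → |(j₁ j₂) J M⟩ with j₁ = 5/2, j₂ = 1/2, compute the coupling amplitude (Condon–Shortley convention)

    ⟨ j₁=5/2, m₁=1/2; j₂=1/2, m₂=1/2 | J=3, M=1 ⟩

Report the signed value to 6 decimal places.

√[7·0!5!1!/7! · 3!2!1!0!4!2!] = √(96)
  +(−1)^0/∏(0,0,2,1,3,0)! = 1/12  (running 1/12)
⟨..|..⟩ = √(96)·(1/12) = +0.816497

+0.816497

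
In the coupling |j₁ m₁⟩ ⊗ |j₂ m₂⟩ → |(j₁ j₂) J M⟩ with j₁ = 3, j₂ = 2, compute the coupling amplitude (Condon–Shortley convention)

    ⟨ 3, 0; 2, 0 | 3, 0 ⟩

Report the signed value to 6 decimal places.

−√(4/15) = -0.516398

j₁+j₂−J=2  J+j₁−j₂=4  J−j₁+j₂=2  j₁+j₂+J+1=9
(j₁±m₁, j₂±m₂, J±M) = (3,3,2,2,3,3)
P² = 48/5
sum k=0..2:
  [0] +1/24 = 1/24
  [1] −1/4 = -1/4
  [2] +1/24 = 1/24
S = -1/6
C² = P²·S² = 4/15 ; C = -0.516398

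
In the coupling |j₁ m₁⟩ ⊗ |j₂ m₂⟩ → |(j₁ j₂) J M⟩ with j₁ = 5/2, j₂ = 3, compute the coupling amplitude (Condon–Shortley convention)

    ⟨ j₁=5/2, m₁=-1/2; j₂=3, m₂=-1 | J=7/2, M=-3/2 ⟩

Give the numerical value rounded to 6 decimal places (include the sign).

-0.487950  (= −√(5/21))

triangle: 2!*3!*4!/10! = 288/3628800
(j±m)!: 2!*3!*2!*4!*2!*5! = 138240
prefactor² = (2J+1)*Δ*N² = 3072/35
  k=0: +1/(0!*2!*3!*2!*0!*2!) = 1/48
  k=1: −1/(1!*1!*2!*1!*1!*3!) = -1/12
  k=2: +1/(2!*0!*1!*0!*2!*4!) = 1/96
Σ = -5/96  ⇒  CG² = 3072/35*(-5/96)² = 5/21
CG = −√(5/21) = -0.487950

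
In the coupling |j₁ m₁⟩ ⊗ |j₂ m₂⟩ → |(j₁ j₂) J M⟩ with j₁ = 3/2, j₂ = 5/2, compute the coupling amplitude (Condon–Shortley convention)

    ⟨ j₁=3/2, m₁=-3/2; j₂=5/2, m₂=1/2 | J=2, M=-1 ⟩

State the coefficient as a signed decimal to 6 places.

+0.566947

j₁+j₂−J=2  J+j₁−j₂=1  J−j₁+j₂=3  j₁+j₂+J+1=7
(j₁±m₁, j₂±m₂, J±M) = (0,3,3,2,1,3)
P² = 36/7
sum k=2..2:
  [2] +1/4 = 1/4
S = 1/4
C² = P²·S² = 9/28 ; C = +0.566947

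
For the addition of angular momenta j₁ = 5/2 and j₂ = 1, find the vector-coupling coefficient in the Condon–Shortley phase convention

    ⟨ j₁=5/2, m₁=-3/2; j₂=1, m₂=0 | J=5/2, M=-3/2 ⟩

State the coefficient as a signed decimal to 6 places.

√[6·1!4!1!/7! · 1!4!1!1!1!4!] = √(576/35)
  +(−1)^0/∏(0,1,4,1,0,0)! = 1/24  (running 1/24)
  +(−1)^1/∏(1,0,3,0,1,1)! = -1/6  (running -1/8)
⟨..|..⟩ = √(576/35)·(-1/8) = -0.507093

-0.507093  (= −√(9/35))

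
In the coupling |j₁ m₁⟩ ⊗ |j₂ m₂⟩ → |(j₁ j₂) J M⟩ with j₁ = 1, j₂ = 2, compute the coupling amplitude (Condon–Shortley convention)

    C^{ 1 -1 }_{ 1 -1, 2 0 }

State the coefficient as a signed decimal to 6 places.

triangle: 2!×0!×2!/5! = 4/120
(j±m)!: 0!×2!×2!×2!×0!×2! = 16
prefactor² = (2J+1)×Δ×N² = 8/5
  k=2: +1/(2!×0!×0!×0!×0!×2!) = 1/4
Σ = 1/4  ⇒  CG² = 8/5×1/4² = 1/10
CG = +√(1/10) = +0.316228

+0.316228  (= +√(1/10))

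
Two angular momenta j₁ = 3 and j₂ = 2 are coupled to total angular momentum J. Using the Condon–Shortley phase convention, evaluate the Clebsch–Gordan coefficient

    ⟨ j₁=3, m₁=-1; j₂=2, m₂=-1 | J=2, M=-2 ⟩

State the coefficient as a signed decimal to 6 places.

−√(3/14) = -0.462910

triangle: 3!×3!×1!/8! = 36/40320
(j±m)!: 2!×4!×1!×3!×0!×4! = 6912
prefactor² = (2J+1)×Δ×N² = 216/7
  k=1: −1/(1!×2!×3!×0!×0!×1!) = -1/12
Σ = -1/12  ⇒  CG² = 216/7×(-1/12)² = 3/14
CG = −√(3/14) = -0.462910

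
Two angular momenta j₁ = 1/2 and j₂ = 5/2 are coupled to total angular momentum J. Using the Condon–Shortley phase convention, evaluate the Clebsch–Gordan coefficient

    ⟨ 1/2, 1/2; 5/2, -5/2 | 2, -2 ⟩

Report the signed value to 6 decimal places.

j₁+j₂−J=1  J+j₁−j₂=0  J−j₁+j₂=4  j₁+j₂+J+1=6
(j₁±m₁, j₂±m₂, J±M) = (1,0,0,5,0,4)
P² = 480
sum k=0..0:
  [0] +1/24 = 1/24
S = 1/24
C² = P²·S² = 5/6 ; C = +0.912871

+0.912871  (= +√(5/6))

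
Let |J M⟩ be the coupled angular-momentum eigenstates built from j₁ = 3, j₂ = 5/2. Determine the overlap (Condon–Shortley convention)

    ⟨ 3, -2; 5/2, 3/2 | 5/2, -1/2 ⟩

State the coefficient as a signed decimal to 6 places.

j₁+j₂−J=3  J+j₁−j₂=3  J−j₁+j₂=2  j₁+j₂+J+1=9
(j₁±m₁, j₂±m₂, J±M) = (1,5,4,1,2,3)
P² = 288/7
sum k=2..3:
  [2] +1/24 = 1/24
  [3] −1/12 = -1/12
S = -1/24
C² = P²·S² = 1/14 ; C = -0.267261

-0.267261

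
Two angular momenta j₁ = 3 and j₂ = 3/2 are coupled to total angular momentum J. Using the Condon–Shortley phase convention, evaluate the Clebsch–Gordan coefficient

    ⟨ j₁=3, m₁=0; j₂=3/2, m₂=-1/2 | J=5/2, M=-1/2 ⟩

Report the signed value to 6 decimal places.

-0.414039

j₁+j₂−J=2  J+j₁−j₂=4  J−j₁+j₂=1  j₁+j₂+J+1=8
(j₁±m₁, j₂±m₂, J±M) = (3,3,1,2,2,3)
P² = 216/35
sum k=0..1:
  [0] +1/12 = 1/12
  [1] −1/4 = -1/4
S = -1/6
C² = P²·S² = 6/35 ; C = -0.414039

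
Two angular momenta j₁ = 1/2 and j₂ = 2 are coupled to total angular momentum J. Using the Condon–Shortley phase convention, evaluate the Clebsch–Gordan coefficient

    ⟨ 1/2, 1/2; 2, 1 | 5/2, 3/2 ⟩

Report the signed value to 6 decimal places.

+√(4/5) = +0.894427

j₁+j₂−J=0  J+j₁−j₂=1  J−j₁+j₂=4  j₁+j₂+J+1=6
(j₁±m₁, j₂±m₂, J±M) = (1,0,3,1,4,1)
P² = 144/5
sum k=0..0:
  [0] +1/6 = 1/6
S = 1/6
C² = P²·S² = 4/5 ; C = +0.894427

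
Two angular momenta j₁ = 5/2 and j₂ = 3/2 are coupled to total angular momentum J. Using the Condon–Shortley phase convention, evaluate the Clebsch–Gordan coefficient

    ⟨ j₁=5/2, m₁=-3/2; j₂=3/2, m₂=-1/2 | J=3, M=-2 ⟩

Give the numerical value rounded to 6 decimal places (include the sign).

-0.288675

triangle: 1!×4!×2!/8! = 48/40320
(j±m)!: 1!×4!×1!×2!×1!×5! = 5760
prefactor² = (2J+1)×Δ×N² = 48
  k=0: +1/(0!×1!×4!×1!×0!×1!) = 1/24
  k=1: −1/(1!×0!×3!×0!×1!×2!) = -1/12
Σ = -1/24  ⇒  CG² = 48×(-1/24)² = 1/12
CG = −√(1/12) = -0.288675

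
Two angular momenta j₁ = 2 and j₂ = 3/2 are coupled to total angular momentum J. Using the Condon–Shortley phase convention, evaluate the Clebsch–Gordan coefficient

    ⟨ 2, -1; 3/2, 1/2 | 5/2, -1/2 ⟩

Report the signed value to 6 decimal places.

-0.597614

j₁+j₂−J=1  J+j₁−j₂=3  J−j₁+j₂=2  j₁+j₂+J+1=7
(j₁±m₁, j₂±m₂, J±M) = (1,3,2,1,2,3)
P² = 72/35
sum k=0..1:
  [0] +1/12 = 1/12
  [1] −1/2 = -1/2
S = -5/12
C² = P²·S² = 5/14 ; C = -0.597614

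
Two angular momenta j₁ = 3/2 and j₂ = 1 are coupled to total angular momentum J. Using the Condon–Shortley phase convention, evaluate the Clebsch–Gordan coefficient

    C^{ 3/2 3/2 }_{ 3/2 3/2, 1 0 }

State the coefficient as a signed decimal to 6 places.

j₁+j₂−J=1  J+j₁−j₂=2  J−j₁+j₂=1  j₁+j₂+J+1=5
(j₁±m₁, j₂±m₂, J±M) = (3,0,1,1,3,0)
P² = 12/5
sum k=0..0:
  [0] +1/2 = 1/2
S = 1/2
C² = P²·S² = 3/5 ; C = +0.774597

+√(3/5) ≈ +0.774597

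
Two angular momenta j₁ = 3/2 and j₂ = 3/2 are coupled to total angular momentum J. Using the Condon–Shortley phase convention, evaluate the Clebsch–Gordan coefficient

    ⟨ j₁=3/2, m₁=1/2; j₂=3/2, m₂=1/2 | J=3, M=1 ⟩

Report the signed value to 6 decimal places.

+√(3/5) ≈ +0.774597

j₁+j₂−J=0  J+j₁−j₂=3  J−j₁+j₂=3  j₁+j₂+J+1=7
(j₁±m₁, j₂±m₂, J±M) = (2,1,2,1,4,2)
P² = 48/5
sum k=0..0:
  [0] +1/4 = 1/4
S = 1/4
C² = P²·S² = 3/5 ; C = +0.774597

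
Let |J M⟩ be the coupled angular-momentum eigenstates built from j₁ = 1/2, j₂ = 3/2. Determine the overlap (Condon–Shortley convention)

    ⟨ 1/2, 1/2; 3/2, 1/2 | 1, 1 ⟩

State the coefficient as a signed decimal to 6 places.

+√(1/4) ≈ +0.500000

√[3·1!0!2!/4! · 1!0!2!1!2!0!] = √(1)
  +(−1)^0/∏(0,1,0,2,0,0)! = 1/2  (running 1/2)
⟨..|..⟩ = √(1)·(1/2) = +0.500000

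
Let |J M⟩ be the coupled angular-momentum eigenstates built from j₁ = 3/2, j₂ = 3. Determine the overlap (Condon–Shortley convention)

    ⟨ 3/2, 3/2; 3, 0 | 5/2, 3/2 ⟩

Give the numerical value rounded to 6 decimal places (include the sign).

+0.507093  (= +√(9/35))

triangle: 2!×1!×4!/8! = 48/40320
(j±m)!: 3!×0!×3!×3!×4!×1! = 5184
prefactor² = (2J+1)×Δ×N² = 1296/35
  k=0: +1/(0!×2!×0!×3!×1!×1!) = 1/12
Σ = 1/12  ⇒  CG² = 1296/35×1/12² = 9/35
CG = +√(9/35) = +0.507093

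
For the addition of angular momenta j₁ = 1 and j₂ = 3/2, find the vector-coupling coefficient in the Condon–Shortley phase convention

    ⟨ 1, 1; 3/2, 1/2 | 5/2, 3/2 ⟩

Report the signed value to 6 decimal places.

+0.774597  (= +√(3/5))

triangle: 0!·2!·3!/6! = 12/720
(j±m)!: 2!·0!·2!·1!·4!·1! = 96
prefactor² = (2J+1)·Δ·N² = 48/5
  k=0: +1/(0!·0!·0!·2!·2!·1!) = 1/4
Σ = 1/4  ⇒  CG² = 48/5·1/4² = 3/5
CG = +√(3/5) = +0.774597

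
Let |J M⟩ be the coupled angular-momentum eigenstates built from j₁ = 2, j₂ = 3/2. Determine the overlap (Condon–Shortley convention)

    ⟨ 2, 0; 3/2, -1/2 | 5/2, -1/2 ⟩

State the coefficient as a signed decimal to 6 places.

+0.292770

√[6·1!3!2!/7! · 2!2!1!2!2!3!] = √(48/35)
  +(−1)^0/∏(0,1,2,1,1,1)! = 1/2  (running 1/2)
  +(−1)^1/∏(1,0,1,0,2,2)! = -1/4  (running 1/4)
⟨..|..⟩ = √(48/35)·(1/4) = +0.292770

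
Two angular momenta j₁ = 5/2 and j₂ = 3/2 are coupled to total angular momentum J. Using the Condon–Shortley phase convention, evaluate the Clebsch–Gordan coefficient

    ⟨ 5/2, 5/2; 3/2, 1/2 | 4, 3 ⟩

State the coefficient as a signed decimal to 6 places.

√[9·0!5!3!/9! · 5!0!2!1!7!1!] = √(21600)
  +(−1)^0/∏(0,0,0,2,5,1)! = 1/240  (running 1/240)
⟨..|..⟩ = √(21600)·(1/240) = +0.612372

+√(3/8) ≈ +0.612372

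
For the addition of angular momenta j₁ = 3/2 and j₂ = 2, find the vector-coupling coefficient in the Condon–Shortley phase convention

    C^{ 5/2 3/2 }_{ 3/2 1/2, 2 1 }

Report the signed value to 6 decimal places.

−√(1/35) ≈ -0.169031

j₁+j₂−J=1  J+j₁−j₂=2  J−j₁+j₂=3  j₁+j₂+J+1=7
(j₁±m₁, j₂±m₂, J±M) = (2,1,3,1,4,1)
P² = 144/35
sum k=0..1:
  [0] +1/6 = 1/6
  [1] −1/4 = -1/4
S = -1/12
C² = P²·S² = 1/35 ; C = -0.169031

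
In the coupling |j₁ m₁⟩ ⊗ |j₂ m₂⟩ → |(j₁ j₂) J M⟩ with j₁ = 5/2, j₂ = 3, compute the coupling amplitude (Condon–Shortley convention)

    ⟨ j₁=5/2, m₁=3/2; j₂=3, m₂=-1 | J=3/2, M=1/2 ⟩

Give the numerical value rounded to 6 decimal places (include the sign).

-0.483046

j₁+j₂−J=4  J+j₁−j₂=1  J−j₁+j₂=2  j₁+j₂+J+1=8
(j₁±m₁, j₂±m₂, J±M) = (4,1,2,4,2,1)
P² = 384/35
sum k=0..1:
  [0] +1/48 = 1/48
  [1] −1/6 = -1/6
S = -7/48
C² = P²·S² = 7/30 ; C = -0.483046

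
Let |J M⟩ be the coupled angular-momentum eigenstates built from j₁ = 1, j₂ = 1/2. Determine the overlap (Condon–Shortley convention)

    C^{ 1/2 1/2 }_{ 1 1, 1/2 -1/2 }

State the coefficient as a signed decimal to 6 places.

j₁+j₂−J=1  J+j₁−j₂=1  J−j₁+j₂=0  j₁+j₂+J+1=3
(j₁±m₁, j₂±m₂, J±M) = (2,0,0,1,1,0)
P² = 2/3
sum k=0..0:
  [0] +1/1 = 1
S = 1
C² = P²·S² = 2/3 ; C = +0.816497

+√(2/3) = +0.816497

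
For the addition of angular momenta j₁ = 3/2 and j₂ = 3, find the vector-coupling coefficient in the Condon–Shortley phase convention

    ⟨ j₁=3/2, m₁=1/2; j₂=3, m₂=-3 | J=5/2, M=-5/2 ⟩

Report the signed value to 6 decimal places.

+√(15/28) ≈ +0.731925

j₁+j₂−J=2  J+j₁−j₂=1  J−j₁+j₂=4  j₁+j₂+J+1=8
(j₁±m₁, j₂±m₂, J±M) = (2,1,0,6,0,5)
P² = 8640/7
sum k=0..0:
  [0] +1/48 = 1/48
S = 1/48
C² = P²·S² = 15/28 ; C = +0.731925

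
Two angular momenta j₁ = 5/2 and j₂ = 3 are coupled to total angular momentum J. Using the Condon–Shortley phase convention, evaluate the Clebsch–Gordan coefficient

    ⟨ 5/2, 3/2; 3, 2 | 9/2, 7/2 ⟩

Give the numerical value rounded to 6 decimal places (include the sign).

√[10·1!4!5!/11! · 4!1!5!1!8!1!] = √(921600/11)
  +(−1)^0/∏(0,1,1,5,3,0)! = 1/720  (running 1/720)
  +(−1)^1/∏(1,0,0,4,4,1)! = -1/576  (running -1/2880)
⟨..|..⟩ = √(921600/11)·(-1/2880) = -0.100504

-0.100504  (= −√(1/99))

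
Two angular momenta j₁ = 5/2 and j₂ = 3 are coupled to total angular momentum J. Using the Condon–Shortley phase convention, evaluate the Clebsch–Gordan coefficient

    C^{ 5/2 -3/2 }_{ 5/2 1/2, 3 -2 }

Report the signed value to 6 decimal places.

−√(1/14) = -0.267261

j₁+j₂−J=3  J+j₁−j₂=2  J−j₁+j₂=3  j₁+j₂+J+1=9
(j₁±m₁, j₂±m₂, J±M) = (3,2,1,5,1,4)
P² = 288/7
sum k=0..1:
  [0] +1/24 = 1/24
  [1] −1/12 = -1/12
S = -1/24
C² = P²·S² = 1/14 ; C = -0.267261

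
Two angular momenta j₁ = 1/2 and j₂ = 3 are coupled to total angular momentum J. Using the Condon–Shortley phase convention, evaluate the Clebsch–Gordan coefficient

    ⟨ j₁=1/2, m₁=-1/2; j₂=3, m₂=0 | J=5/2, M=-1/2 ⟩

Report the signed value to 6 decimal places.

triangle: 1!·0!·5!/7! = 120/5040
(j±m)!: 0!·1!·3!·3!·2!·3! = 432
prefactor² = (2J+1)·Δ·N² = 432/7
  k=1: −1/(1!·0!·0!·2!·0!·3!) = -1/12
Σ = -1/12  ⇒  CG² = 432/7·(-1/12)² = 3/7
CG = −√(3/7) = -0.654654

-0.654654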